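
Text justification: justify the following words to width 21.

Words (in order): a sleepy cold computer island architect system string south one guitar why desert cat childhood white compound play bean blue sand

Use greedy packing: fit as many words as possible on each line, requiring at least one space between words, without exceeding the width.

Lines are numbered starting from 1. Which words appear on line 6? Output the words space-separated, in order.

Answer: childhood white

Derivation:
Line 1: ['a', 'sleepy', 'cold'] (min_width=13, slack=8)
Line 2: ['computer', 'island'] (min_width=15, slack=6)
Line 3: ['architect', 'system'] (min_width=16, slack=5)
Line 4: ['string', 'south', 'one'] (min_width=16, slack=5)
Line 5: ['guitar', 'why', 'desert', 'cat'] (min_width=21, slack=0)
Line 6: ['childhood', 'white'] (min_width=15, slack=6)
Line 7: ['compound', 'play', 'bean'] (min_width=18, slack=3)
Line 8: ['blue', 'sand'] (min_width=9, slack=12)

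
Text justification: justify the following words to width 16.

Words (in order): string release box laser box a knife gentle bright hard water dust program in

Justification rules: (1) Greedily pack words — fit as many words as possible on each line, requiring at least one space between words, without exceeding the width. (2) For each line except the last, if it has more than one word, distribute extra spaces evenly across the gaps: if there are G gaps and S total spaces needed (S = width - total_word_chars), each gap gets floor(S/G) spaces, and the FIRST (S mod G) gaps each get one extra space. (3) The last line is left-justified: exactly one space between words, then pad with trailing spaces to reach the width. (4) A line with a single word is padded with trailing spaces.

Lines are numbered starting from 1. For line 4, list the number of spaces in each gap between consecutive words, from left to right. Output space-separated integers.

Answer: 6

Derivation:
Line 1: ['string', 'release'] (min_width=14, slack=2)
Line 2: ['box', 'laser', 'box', 'a'] (min_width=15, slack=1)
Line 3: ['knife', 'gentle'] (min_width=12, slack=4)
Line 4: ['bright', 'hard'] (min_width=11, slack=5)
Line 5: ['water', 'dust'] (min_width=10, slack=6)
Line 6: ['program', 'in'] (min_width=10, slack=6)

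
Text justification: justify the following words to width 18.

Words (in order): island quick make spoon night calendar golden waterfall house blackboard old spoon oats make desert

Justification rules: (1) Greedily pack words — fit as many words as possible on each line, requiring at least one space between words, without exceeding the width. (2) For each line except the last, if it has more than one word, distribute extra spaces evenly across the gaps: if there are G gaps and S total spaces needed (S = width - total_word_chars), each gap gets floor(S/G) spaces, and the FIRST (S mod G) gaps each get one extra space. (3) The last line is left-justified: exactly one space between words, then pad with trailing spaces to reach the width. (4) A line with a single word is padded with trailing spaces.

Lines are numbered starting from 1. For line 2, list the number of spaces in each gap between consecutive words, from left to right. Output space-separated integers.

Answer: 8

Derivation:
Line 1: ['island', 'quick', 'make'] (min_width=17, slack=1)
Line 2: ['spoon', 'night'] (min_width=11, slack=7)
Line 3: ['calendar', 'golden'] (min_width=15, slack=3)
Line 4: ['waterfall', 'house'] (min_width=15, slack=3)
Line 5: ['blackboard', 'old'] (min_width=14, slack=4)
Line 6: ['spoon', 'oats', 'make'] (min_width=15, slack=3)
Line 7: ['desert'] (min_width=6, slack=12)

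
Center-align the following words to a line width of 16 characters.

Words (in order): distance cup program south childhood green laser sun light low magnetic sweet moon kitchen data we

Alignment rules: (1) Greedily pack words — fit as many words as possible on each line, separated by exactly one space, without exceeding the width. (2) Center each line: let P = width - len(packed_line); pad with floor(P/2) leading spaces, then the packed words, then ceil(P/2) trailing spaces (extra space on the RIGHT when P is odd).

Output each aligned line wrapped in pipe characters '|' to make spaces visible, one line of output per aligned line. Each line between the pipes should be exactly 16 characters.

Line 1: ['distance', 'cup'] (min_width=12, slack=4)
Line 2: ['program', 'south'] (min_width=13, slack=3)
Line 3: ['childhood', 'green'] (min_width=15, slack=1)
Line 4: ['laser', 'sun', 'light'] (min_width=15, slack=1)
Line 5: ['low', 'magnetic'] (min_width=12, slack=4)
Line 6: ['sweet', 'moon'] (min_width=10, slack=6)
Line 7: ['kitchen', 'data', 'we'] (min_width=15, slack=1)

Answer: |  distance cup  |
| program south  |
|childhood green |
|laser sun light |
|  low magnetic  |
|   sweet moon   |
|kitchen data we |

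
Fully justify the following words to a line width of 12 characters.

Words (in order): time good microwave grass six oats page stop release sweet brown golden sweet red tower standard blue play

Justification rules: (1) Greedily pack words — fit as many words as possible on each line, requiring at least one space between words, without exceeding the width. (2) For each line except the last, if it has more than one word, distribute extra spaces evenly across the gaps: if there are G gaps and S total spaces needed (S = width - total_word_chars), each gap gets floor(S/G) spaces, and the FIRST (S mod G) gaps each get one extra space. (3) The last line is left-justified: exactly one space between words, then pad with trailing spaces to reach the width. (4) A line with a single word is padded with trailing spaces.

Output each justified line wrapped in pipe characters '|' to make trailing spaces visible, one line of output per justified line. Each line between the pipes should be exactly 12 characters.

Answer: |time    good|
|microwave   |
|grass    six|
|oats    page|
|stop release|
|sweet  brown|
|golden sweet|
|red    tower|
|standard    |
|blue play   |

Derivation:
Line 1: ['time', 'good'] (min_width=9, slack=3)
Line 2: ['microwave'] (min_width=9, slack=3)
Line 3: ['grass', 'six'] (min_width=9, slack=3)
Line 4: ['oats', 'page'] (min_width=9, slack=3)
Line 5: ['stop', 'release'] (min_width=12, slack=0)
Line 6: ['sweet', 'brown'] (min_width=11, slack=1)
Line 7: ['golden', 'sweet'] (min_width=12, slack=0)
Line 8: ['red', 'tower'] (min_width=9, slack=3)
Line 9: ['standard'] (min_width=8, slack=4)
Line 10: ['blue', 'play'] (min_width=9, slack=3)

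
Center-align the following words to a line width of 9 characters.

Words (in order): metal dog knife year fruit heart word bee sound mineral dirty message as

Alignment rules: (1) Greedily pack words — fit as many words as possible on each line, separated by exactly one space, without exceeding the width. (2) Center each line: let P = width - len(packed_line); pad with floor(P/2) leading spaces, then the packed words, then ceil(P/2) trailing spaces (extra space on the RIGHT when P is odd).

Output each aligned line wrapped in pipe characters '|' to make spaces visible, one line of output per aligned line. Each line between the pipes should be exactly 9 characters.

Line 1: ['metal', 'dog'] (min_width=9, slack=0)
Line 2: ['knife'] (min_width=5, slack=4)
Line 3: ['year'] (min_width=4, slack=5)
Line 4: ['fruit'] (min_width=5, slack=4)
Line 5: ['heart'] (min_width=5, slack=4)
Line 6: ['word', 'bee'] (min_width=8, slack=1)
Line 7: ['sound'] (min_width=5, slack=4)
Line 8: ['mineral'] (min_width=7, slack=2)
Line 9: ['dirty'] (min_width=5, slack=4)
Line 10: ['message'] (min_width=7, slack=2)
Line 11: ['as'] (min_width=2, slack=7)

Answer: |metal dog|
|  knife  |
|  year   |
|  fruit  |
|  heart  |
|word bee |
|  sound  |
| mineral |
|  dirty  |
| message |
|   as    |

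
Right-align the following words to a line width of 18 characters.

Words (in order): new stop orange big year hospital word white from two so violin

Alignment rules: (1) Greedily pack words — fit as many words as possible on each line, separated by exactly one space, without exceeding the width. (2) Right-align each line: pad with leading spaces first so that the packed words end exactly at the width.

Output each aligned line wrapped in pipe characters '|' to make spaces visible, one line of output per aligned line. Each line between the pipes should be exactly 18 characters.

Answer: |   new stop orange|
| big year hospital|
|   word white from|
|     two so violin|

Derivation:
Line 1: ['new', 'stop', 'orange'] (min_width=15, slack=3)
Line 2: ['big', 'year', 'hospital'] (min_width=17, slack=1)
Line 3: ['word', 'white', 'from'] (min_width=15, slack=3)
Line 4: ['two', 'so', 'violin'] (min_width=13, slack=5)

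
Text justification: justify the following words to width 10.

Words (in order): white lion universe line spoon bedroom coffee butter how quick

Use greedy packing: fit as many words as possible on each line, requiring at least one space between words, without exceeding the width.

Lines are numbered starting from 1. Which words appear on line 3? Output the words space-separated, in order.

Answer: line spoon

Derivation:
Line 1: ['white', 'lion'] (min_width=10, slack=0)
Line 2: ['universe'] (min_width=8, slack=2)
Line 3: ['line', 'spoon'] (min_width=10, slack=0)
Line 4: ['bedroom'] (min_width=7, slack=3)
Line 5: ['coffee'] (min_width=6, slack=4)
Line 6: ['butter', 'how'] (min_width=10, slack=0)
Line 7: ['quick'] (min_width=5, slack=5)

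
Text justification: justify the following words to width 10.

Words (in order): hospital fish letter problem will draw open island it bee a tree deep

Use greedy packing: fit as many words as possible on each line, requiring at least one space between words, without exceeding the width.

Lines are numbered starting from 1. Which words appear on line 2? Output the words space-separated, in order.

Line 1: ['hospital'] (min_width=8, slack=2)
Line 2: ['fish'] (min_width=4, slack=6)
Line 3: ['letter'] (min_width=6, slack=4)
Line 4: ['problem'] (min_width=7, slack=3)
Line 5: ['will', 'draw'] (min_width=9, slack=1)
Line 6: ['open'] (min_width=4, slack=6)
Line 7: ['island', 'it'] (min_width=9, slack=1)
Line 8: ['bee', 'a', 'tree'] (min_width=10, slack=0)
Line 9: ['deep'] (min_width=4, slack=6)

Answer: fish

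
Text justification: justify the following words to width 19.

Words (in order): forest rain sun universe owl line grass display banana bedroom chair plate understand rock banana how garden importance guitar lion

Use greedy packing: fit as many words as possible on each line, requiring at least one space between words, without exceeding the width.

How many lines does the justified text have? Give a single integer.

Answer: 9

Derivation:
Line 1: ['forest', 'rain', 'sun'] (min_width=15, slack=4)
Line 2: ['universe', 'owl', 'line'] (min_width=17, slack=2)
Line 3: ['grass', 'display'] (min_width=13, slack=6)
Line 4: ['banana', 'bedroom'] (min_width=14, slack=5)
Line 5: ['chair', 'plate'] (min_width=11, slack=8)
Line 6: ['understand', 'rock'] (min_width=15, slack=4)
Line 7: ['banana', 'how', 'garden'] (min_width=17, slack=2)
Line 8: ['importance', 'guitar'] (min_width=17, slack=2)
Line 9: ['lion'] (min_width=4, slack=15)
Total lines: 9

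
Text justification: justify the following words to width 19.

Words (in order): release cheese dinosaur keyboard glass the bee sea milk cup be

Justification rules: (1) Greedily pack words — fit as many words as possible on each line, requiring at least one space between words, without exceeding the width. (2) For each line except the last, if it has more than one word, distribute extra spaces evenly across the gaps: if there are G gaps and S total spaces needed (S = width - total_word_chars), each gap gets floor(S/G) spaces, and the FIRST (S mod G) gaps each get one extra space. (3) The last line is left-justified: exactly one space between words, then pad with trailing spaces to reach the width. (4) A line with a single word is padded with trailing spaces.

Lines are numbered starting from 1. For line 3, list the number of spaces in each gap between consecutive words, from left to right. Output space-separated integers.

Line 1: ['release', 'cheese'] (min_width=14, slack=5)
Line 2: ['dinosaur', 'keyboard'] (min_width=17, slack=2)
Line 3: ['glass', 'the', 'bee', 'sea'] (min_width=17, slack=2)
Line 4: ['milk', 'cup', 'be'] (min_width=11, slack=8)

Answer: 2 2 1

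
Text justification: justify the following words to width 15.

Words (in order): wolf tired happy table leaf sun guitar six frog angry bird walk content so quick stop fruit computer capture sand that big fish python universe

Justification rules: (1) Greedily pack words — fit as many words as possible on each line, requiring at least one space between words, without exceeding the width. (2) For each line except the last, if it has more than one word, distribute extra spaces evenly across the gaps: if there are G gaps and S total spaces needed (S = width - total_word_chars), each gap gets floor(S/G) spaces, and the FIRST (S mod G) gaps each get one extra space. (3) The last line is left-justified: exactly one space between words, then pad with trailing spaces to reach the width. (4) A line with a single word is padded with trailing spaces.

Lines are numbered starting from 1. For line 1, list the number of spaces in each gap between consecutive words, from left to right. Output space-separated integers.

Line 1: ['wolf', 'tired'] (min_width=10, slack=5)
Line 2: ['happy', 'table'] (min_width=11, slack=4)
Line 3: ['leaf', 'sun', 'guitar'] (min_width=15, slack=0)
Line 4: ['six', 'frog', 'angry'] (min_width=14, slack=1)
Line 5: ['bird', 'walk'] (min_width=9, slack=6)
Line 6: ['content', 'so'] (min_width=10, slack=5)
Line 7: ['quick', 'stop'] (min_width=10, slack=5)
Line 8: ['fruit', 'computer'] (min_width=14, slack=1)
Line 9: ['capture', 'sand'] (min_width=12, slack=3)
Line 10: ['that', 'big', 'fish'] (min_width=13, slack=2)
Line 11: ['python', 'universe'] (min_width=15, slack=0)

Answer: 6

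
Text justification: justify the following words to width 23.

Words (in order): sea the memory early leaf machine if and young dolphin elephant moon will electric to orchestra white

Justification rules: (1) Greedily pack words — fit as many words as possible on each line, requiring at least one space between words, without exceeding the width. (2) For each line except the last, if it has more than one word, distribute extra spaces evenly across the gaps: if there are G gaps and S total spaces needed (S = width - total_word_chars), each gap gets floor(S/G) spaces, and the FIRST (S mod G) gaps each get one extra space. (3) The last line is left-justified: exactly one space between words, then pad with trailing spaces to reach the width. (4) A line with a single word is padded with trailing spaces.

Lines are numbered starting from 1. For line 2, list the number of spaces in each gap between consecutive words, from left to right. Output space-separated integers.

Line 1: ['sea', 'the', 'memory', 'early'] (min_width=20, slack=3)
Line 2: ['leaf', 'machine', 'if', 'and'] (min_width=19, slack=4)
Line 3: ['young', 'dolphin', 'elephant'] (min_width=22, slack=1)
Line 4: ['moon', 'will', 'electric', 'to'] (min_width=21, slack=2)
Line 5: ['orchestra', 'white'] (min_width=15, slack=8)

Answer: 3 2 2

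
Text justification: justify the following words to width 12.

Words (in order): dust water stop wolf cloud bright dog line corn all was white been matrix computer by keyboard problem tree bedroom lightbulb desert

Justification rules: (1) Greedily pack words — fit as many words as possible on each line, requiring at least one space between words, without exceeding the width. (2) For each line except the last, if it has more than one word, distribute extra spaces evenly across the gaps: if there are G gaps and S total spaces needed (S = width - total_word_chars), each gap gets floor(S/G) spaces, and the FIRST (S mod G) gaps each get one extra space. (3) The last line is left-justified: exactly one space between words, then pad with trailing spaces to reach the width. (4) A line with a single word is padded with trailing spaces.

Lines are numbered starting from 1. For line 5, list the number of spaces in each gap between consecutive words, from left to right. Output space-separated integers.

Answer: 1 1

Derivation:
Line 1: ['dust', 'water'] (min_width=10, slack=2)
Line 2: ['stop', 'wolf'] (min_width=9, slack=3)
Line 3: ['cloud', 'bright'] (min_width=12, slack=0)
Line 4: ['dog', 'line'] (min_width=8, slack=4)
Line 5: ['corn', 'all', 'was'] (min_width=12, slack=0)
Line 6: ['white', 'been'] (min_width=10, slack=2)
Line 7: ['matrix'] (min_width=6, slack=6)
Line 8: ['computer', 'by'] (min_width=11, slack=1)
Line 9: ['keyboard'] (min_width=8, slack=4)
Line 10: ['problem', 'tree'] (min_width=12, slack=0)
Line 11: ['bedroom'] (min_width=7, slack=5)
Line 12: ['lightbulb'] (min_width=9, slack=3)
Line 13: ['desert'] (min_width=6, slack=6)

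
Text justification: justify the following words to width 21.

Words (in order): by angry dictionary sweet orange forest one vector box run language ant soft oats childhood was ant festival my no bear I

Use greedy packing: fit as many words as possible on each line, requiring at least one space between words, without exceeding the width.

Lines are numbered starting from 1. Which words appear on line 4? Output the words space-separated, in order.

Line 1: ['by', 'angry', 'dictionary'] (min_width=19, slack=2)
Line 2: ['sweet', 'orange', 'forest'] (min_width=19, slack=2)
Line 3: ['one', 'vector', 'box', 'run'] (min_width=18, slack=3)
Line 4: ['language', 'ant', 'soft'] (min_width=17, slack=4)
Line 5: ['oats', 'childhood', 'was'] (min_width=18, slack=3)
Line 6: ['ant', 'festival', 'my', 'no'] (min_width=18, slack=3)
Line 7: ['bear', 'I'] (min_width=6, slack=15)

Answer: language ant soft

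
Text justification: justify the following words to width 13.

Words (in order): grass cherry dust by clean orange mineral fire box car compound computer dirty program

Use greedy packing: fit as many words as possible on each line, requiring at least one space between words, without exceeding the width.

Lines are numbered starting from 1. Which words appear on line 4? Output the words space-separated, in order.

Line 1: ['grass', 'cherry'] (min_width=12, slack=1)
Line 2: ['dust', 'by', 'clean'] (min_width=13, slack=0)
Line 3: ['orange'] (min_width=6, slack=7)
Line 4: ['mineral', 'fire'] (min_width=12, slack=1)
Line 5: ['box', 'car'] (min_width=7, slack=6)
Line 6: ['compound'] (min_width=8, slack=5)
Line 7: ['computer'] (min_width=8, slack=5)
Line 8: ['dirty', 'program'] (min_width=13, slack=0)

Answer: mineral fire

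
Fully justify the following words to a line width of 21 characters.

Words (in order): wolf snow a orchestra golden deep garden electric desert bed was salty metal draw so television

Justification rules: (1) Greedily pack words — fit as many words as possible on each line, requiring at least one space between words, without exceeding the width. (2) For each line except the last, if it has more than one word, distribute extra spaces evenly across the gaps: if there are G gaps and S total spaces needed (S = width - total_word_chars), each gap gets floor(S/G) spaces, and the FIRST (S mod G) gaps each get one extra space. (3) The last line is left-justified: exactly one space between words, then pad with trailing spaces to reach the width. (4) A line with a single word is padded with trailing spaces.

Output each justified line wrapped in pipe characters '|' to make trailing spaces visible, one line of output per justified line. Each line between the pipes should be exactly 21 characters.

Answer: |wolf snow a orchestra|
|golden   deep  garden|
|electric  desert  bed|
|was  salty metal draw|
|so television        |

Derivation:
Line 1: ['wolf', 'snow', 'a', 'orchestra'] (min_width=21, slack=0)
Line 2: ['golden', 'deep', 'garden'] (min_width=18, slack=3)
Line 3: ['electric', 'desert', 'bed'] (min_width=19, slack=2)
Line 4: ['was', 'salty', 'metal', 'draw'] (min_width=20, slack=1)
Line 5: ['so', 'television'] (min_width=13, slack=8)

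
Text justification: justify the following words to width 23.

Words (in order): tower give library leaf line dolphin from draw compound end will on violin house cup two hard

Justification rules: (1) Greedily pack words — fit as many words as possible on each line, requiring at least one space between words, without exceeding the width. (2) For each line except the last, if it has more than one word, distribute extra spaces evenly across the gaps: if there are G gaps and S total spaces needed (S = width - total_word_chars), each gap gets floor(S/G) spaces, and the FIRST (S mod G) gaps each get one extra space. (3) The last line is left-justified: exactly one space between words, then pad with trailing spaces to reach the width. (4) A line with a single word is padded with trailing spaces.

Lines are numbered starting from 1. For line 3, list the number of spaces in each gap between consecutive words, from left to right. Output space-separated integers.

Answer: 2 2 2

Derivation:
Line 1: ['tower', 'give', 'library', 'leaf'] (min_width=23, slack=0)
Line 2: ['line', 'dolphin', 'from', 'draw'] (min_width=22, slack=1)
Line 3: ['compound', 'end', 'will', 'on'] (min_width=20, slack=3)
Line 4: ['violin', 'house', 'cup', 'two'] (min_width=20, slack=3)
Line 5: ['hard'] (min_width=4, slack=19)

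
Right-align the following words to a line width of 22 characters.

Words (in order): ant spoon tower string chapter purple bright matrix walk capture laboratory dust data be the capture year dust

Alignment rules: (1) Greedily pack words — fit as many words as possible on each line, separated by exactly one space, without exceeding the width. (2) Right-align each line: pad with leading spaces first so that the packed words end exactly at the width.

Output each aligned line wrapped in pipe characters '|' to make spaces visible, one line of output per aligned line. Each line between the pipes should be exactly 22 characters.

Line 1: ['ant', 'spoon', 'tower', 'string'] (min_width=22, slack=0)
Line 2: ['chapter', 'purple', 'bright'] (min_width=21, slack=1)
Line 3: ['matrix', 'walk', 'capture'] (min_width=19, slack=3)
Line 4: ['laboratory', 'dust', 'data'] (min_width=20, slack=2)
Line 5: ['be', 'the', 'capture', 'year'] (min_width=19, slack=3)
Line 6: ['dust'] (min_width=4, slack=18)

Answer: |ant spoon tower string|
| chapter purple bright|
|   matrix walk capture|
|  laboratory dust data|
|   be the capture year|
|                  dust|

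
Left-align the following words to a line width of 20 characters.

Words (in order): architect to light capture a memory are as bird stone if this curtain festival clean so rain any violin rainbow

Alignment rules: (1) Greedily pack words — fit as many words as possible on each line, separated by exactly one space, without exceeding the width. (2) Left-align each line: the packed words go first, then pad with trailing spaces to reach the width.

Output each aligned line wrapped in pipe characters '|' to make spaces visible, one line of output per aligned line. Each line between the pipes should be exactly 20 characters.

Answer: |architect to light  |
|capture a memory are|
|as bird stone if    |
|this curtain        |
|festival clean so   |
|rain any violin     |
|rainbow             |

Derivation:
Line 1: ['architect', 'to', 'light'] (min_width=18, slack=2)
Line 2: ['capture', 'a', 'memory', 'are'] (min_width=20, slack=0)
Line 3: ['as', 'bird', 'stone', 'if'] (min_width=16, slack=4)
Line 4: ['this', 'curtain'] (min_width=12, slack=8)
Line 5: ['festival', 'clean', 'so'] (min_width=17, slack=3)
Line 6: ['rain', 'any', 'violin'] (min_width=15, slack=5)
Line 7: ['rainbow'] (min_width=7, slack=13)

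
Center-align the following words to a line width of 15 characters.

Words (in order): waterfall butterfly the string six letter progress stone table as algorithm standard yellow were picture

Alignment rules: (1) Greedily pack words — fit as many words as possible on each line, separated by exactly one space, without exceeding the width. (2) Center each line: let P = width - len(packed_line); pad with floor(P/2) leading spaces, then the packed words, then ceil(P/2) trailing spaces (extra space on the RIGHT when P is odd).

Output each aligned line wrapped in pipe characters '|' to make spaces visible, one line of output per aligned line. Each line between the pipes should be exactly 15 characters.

Answer: |   waterfall   |
| butterfly the |
|  string six   |
|letter progress|
|stone table as |
|   algorithm   |
|standard yellow|
| were picture  |

Derivation:
Line 1: ['waterfall'] (min_width=9, slack=6)
Line 2: ['butterfly', 'the'] (min_width=13, slack=2)
Line 3: ['string', 'six'] (min_width=10, slack=5)
Line 4: ['letter', 'progress'] (min_width=15, slack=0)
Line 5: ['stone', 'table', 'as'] (min_width=14, slack=1)
Line 6: ['algorithm'] (min_width=9, slack=6)
Line 7: ['standard', 'yellow'] (min_width=15, slack=0)
Line 8: ['were', 'picture'] (min_width=12, slack=3)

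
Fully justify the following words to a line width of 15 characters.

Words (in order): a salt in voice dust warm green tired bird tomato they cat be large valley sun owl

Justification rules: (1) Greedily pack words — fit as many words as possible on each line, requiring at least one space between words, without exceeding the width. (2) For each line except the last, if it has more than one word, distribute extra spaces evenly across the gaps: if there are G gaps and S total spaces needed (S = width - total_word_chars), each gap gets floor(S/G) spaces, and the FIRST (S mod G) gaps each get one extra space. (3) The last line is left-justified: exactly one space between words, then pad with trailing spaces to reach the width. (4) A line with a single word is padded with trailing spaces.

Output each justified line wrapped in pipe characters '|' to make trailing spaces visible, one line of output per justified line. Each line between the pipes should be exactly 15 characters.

Line 1: ['a', 'salt', 'in', 'voice'] (min_width=15, slack=0)
Line 2: ['dust', 'warm', 'green'] (min_width=15, slack=0)
Line 3: ['tired', 'bird'] (min_width=10, slack=5)
Line 4: ['tomato', 'they', 'cat'] (min_width=15, slack=0)
Line 5: ['be', 'large', 'valley'] (min_width=15, slack=0)
Line 6: ['sun', 'owl'] (min_width=7, slack=8)

Answer: |a salt in voice|
|dust warm green|
|tired      bird|
|tomato they cat|
|be large valley|
|sun owl        |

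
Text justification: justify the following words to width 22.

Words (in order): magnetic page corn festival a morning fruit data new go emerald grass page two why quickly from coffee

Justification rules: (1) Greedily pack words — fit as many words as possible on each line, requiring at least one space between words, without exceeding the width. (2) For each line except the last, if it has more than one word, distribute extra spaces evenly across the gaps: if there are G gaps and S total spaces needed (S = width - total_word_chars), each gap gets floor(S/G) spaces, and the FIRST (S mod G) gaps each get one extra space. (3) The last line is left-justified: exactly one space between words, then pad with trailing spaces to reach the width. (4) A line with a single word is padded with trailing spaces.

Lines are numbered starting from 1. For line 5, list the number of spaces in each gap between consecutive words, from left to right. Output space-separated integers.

Line 1: ['magnetic', 'page', 'corn'] (min_width=18, slack=4)
Line 2: ['festival', 'a', 'morning'] (min_width=18, slack=4)
Line 3: ['fruit', 'data', 'new', 'go'] (min_width=17, slack=5)
Line 4: ['emerald', 'grass', 'page', 'two'] (min_width=22, slack=0)
Line 5: ['why', 'quickly', 'from'] (min_width=16, slack=6)
Line 6: ['coffee'] (min_width=6, slack=16)

Answer: 4 4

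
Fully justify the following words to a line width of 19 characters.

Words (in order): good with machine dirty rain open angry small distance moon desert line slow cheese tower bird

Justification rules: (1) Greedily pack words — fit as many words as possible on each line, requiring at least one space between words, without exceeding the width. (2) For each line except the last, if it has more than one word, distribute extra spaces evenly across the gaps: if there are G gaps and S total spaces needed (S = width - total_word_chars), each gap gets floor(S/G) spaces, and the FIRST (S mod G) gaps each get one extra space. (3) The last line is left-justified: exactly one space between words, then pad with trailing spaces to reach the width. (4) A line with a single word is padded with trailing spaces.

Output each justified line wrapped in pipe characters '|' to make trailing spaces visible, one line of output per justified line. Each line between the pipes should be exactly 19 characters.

Answer: |good  with  machine|
|dirty   rain   open|
|angry         small|
|distance       moon|
|desert   line  slow|
|cheese tower bird  |

Derivation:
Line 1: ['good', 'with', 'machine'] (min_width=17, slack=2)
Line 2: ['dirty', 'rain', 'open'] (min_width=15, slack=4)
Line 3: ['angry', 'small'] (min_width=11, slack=8)
Line 4: ['distance', 'moon'] (min_width=13, slack=6)
Line 5: ['desert', 'line', 'slow'] (min_width=16, slack=3)
Line 6: ['cheese', 'tower', 'bird'] (min_width=17, slack=2)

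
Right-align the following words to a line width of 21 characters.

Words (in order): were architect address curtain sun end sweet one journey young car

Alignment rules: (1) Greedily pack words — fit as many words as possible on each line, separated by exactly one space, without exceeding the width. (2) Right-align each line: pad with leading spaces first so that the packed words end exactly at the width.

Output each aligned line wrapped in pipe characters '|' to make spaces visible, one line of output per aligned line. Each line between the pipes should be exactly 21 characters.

Answer: |       were architect|
|  address curtain sun|
|end sweet one journey|
|            young car|

Derivation:
Line 1: ['were', 'architect'] (min_width=14, slack=7)
Line 2: ['address', 'curtain', 'sun'] (min_width=19, slack=2)
Line 3: ['end', 'sweet', 'one', 'journey'] (min_width=21, slack=0)
Line 4: ['young', 'car'] (min_width=9, slack=12)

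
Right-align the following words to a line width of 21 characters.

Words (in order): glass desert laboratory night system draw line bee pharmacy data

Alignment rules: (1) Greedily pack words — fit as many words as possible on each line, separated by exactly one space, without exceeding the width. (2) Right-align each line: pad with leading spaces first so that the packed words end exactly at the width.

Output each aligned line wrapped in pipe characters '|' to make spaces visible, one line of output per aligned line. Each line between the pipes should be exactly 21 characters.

Line 1: ['glass', 'desert'] (min_width=12, slack=9)
Line 2: ['laboratory', 'night'] (min_width=16, slack=5)
Line 3: ['system', 'draw', 'line', 'bee'] (min_width=20, slack=1)
Line 4: ['pharmacy', 'data'] (min_width=13, slack=8)

Answer: |         glass desert|
|     laboratory night|
| system draw line bee|
|        pharmacy data|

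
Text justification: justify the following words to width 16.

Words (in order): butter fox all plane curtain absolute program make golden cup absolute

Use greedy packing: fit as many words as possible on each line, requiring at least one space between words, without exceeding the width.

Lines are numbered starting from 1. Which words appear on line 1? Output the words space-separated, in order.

Answer: butter fox all

Derivation:
Line 1: ['butter', 'fox', 'all'] (min_width=14, slack=2)
Line 2: ['plane', 'curtain'] (min_width=13, slack=3)
Line 3: ['absolute', 'program'] (min_width=16, slack=0)
Line 4: ['make', 'golden', 'cup'] (min_width=15, slack=1)
Line 5: ['absolute'] (min_width=8, slack=8)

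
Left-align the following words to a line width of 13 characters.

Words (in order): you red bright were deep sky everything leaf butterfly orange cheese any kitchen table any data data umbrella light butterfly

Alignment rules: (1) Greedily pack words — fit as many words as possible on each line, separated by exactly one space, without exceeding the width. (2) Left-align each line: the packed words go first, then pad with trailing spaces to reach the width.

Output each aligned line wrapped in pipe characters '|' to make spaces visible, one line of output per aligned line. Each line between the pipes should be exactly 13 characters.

Answer: |you red      |
|bright were  |
|deep sky     |
|everything   |
|leaf         |
|butterfly    |
|orange cheese|
|any kitchen  |
|table any    |
|data data    |
|umbrella     |
|light        |
|butterfly    |

Derivation:
Line 1: ['you', 'red'] (min_width=7, slack=6)
Line 2: ['bright', 'were'] (min_width=11, slack=2)
Line 3: ['deep', 'sky'] (min_width=8, slack=5)
Line 4: ['everything'] (min_width=10, slack=3)
Line 5: ['leaf'] (min_width=4, slack=9)
Line 6: ['butterfly'] (min_width=9, slack=4)
Line 7: ['orange', 'cheese'] (min_width=13, slack=0)
Line 8: ['any', 'kitchen'] (min_width=11, slack=2)
Line 9: ['table', 'any'] (min_width=9, slack=4)
Line 10: ['data', 'data'] (min_width=9, slack=4)
Line 11: ['umbrella'] (min_width=8, slack=5)
Line 12: ['light'] (min_width=5, slack=8)
Line 13: ['butterfly'] (min_width=9, slack=4)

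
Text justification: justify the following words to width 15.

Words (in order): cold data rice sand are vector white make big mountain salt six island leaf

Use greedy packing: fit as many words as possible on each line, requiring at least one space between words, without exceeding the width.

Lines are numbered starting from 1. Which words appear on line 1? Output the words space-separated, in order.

Answer: cold data rice

Derivation:
Line 1: ['cold', 'data', 'rice'] (min_width=14, slack=1)
Line 2: ['sand', 'are', 'vector'] (min_width=15, slack=0)
Line 3: ['white', 'make', 'big'] (min_width=14, slack=1)
Line 4: ['mountain', 'salt'] (min_width=13, slack=2)
Line 5: ['six', 'island', 'leaf'] (min_width=15, slack=0)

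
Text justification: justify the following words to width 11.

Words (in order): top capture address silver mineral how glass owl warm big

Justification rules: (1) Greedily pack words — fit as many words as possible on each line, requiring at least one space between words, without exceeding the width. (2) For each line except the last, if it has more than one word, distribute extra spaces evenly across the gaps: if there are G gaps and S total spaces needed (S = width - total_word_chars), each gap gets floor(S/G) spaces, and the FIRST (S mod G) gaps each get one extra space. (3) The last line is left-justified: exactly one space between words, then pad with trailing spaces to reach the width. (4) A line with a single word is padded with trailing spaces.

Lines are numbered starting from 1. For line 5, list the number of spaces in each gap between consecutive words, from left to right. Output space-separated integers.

Answer: 3

Derivation:
Line 1: ['top', 'capture'] (min_width=11, slack=0)
Line 2: ['address'] (min_width=7, slack=4)
Line 3: ['silver'] (min_width=6, slack=5)
Line 4: ['mineral', 'how'] (min_width=11, slack=0)
Line 5: ['glass', 'owl'] (min_width=9, slack=2)
Line 6: ['warm', 'big'] (min_width=8, slack=3)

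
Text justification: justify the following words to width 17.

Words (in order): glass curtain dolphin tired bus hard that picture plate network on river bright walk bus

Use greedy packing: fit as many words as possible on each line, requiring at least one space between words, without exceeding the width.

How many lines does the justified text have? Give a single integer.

Line 1: ['glass', 'curtain'] (min_width=13, slack=4)
Line 2: ['dolphin', 'tired', 'bus'] (min_width=17, slack=0)
Line 3: ['hard', 'that', 'picture'] (min_width=17, slack=0)
Line 4: ['plate', 'network', 'on'] (min_width=16, slack=1)
Line 5: ['river', 'bright', 'walk'] (min_width=17, slack=0)
Line 6: ['bus'] (min_width=3, slack=14)
Total lines: 6

Answer: 6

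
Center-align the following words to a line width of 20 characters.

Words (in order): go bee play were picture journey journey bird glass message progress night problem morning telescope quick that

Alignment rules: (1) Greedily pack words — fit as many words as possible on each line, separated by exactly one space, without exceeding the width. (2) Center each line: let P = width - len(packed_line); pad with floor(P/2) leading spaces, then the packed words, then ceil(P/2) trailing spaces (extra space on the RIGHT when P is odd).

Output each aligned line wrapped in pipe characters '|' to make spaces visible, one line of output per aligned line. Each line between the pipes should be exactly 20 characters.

Line 1: ['go', 'bee', 'play', 'were'] (min_width=16, slack=4)
Line 2: ['picture', 'journey'] (min_width=15, slack=5)
Line 3: ['journey', 'bird', 'glass'] (min_width=18, slack=2)
Line 4: ['message', 'progress'] (min_width=16, slack=4)
Line 5: ['night', 'problem'] (min_width=13, slack=7)
Line 6: ['morning', 'telescope'] (min_width=17, slack=3)
Line 7: ['quick', 'that'] (min_width=10, slack=10)

Answer: |  go bee play were  |
|  picture journey   |
| journey bird glass |
|  message progress  |
|   night problem    |
| morning telescope  |
|     quick that     |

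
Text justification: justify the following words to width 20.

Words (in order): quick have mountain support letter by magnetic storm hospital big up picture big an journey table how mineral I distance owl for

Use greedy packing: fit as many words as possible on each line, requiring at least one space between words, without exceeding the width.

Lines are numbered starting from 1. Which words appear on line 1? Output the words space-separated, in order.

Answer: quick have mountain

Derivation:
Line 1: ['quick', 'have', 'mountain'] (min_width=19, slack=1)
Line 2: ['support', 'letter', 'by'] (min_width=17, slack=3)
Line 3: ['magnetic', 'storm'] (min_width=14, slack=6)
Line 4: ['hospital', 'big', 'up'] (min_width=15, slack=5)
Line 5: ['picture', 'big', 'an'] (min_width=14, slack=6)
Line 6: ['journey', 'table', 'how'] (min_width=17, slack=3)
Line 7: ['mineral', 'I', 'distance'] (min_width=18, slack=2)
Line 8: ['owl', 'for'] (min_width=7, slack=13)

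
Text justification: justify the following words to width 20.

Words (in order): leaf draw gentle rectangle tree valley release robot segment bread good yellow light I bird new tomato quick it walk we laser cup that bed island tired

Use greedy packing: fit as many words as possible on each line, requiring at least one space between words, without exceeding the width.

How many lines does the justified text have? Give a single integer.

Line 1: ['leaf', 'draw', 'gentle'] (min_width=16, slack=4)
Line 2: ['rectangle', 'tree'] (min_width=14, slack=6)
Line 3: ['valley', 'release', 'robot'] (min_width=20, slack=0)
Line 4: ['segment', 'bread', 'good'] (min_width=18, slack=2)
Line 5: ['yellow', 'light', 'I', 'bird'] (min_width=19, slack=1)
Line 6: ['new', 'tomato', 'quick', 'it'] (min_width=19, slack=1)
Line 7: ['walk', 'we', 'laser', 'cup'] (min_width=17, slack=3)
Line 8: ['that', 'bed', 'island'] (min_width=15, slack=5)
Line 9: ['tired'] (min_width=5, slack=15)
Total lines: 9

Answer: 9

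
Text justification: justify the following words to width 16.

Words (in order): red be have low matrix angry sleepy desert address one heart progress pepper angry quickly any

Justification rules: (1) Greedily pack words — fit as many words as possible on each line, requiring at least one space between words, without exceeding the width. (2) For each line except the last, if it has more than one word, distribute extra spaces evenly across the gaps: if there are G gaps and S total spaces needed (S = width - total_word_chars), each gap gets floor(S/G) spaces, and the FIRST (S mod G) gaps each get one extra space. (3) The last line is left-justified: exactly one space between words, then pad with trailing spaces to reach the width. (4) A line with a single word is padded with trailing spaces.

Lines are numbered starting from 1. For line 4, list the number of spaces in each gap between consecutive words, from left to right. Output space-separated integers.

Answer: 6

Derivation:
Line 1: ['red', 'be', 'have', 'low'] (min_width=15, slack=1)
Line 2: ['matrix', 'angry'] (min_width=12, slack=4)
Line 3: ['sleepy', 'desert'] (min_width=13, slack=3)
Line 4: ['address', 'one'] (min_width=11, slack=5)
Line 5: ['heart', 'progress'] (min_width=14, slack=2)
Line 6: ['pepper', 'angry'] (min_width=12, slack=4)
Line 7: ['quickly', 'any'] (min_width=11, slack=5)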